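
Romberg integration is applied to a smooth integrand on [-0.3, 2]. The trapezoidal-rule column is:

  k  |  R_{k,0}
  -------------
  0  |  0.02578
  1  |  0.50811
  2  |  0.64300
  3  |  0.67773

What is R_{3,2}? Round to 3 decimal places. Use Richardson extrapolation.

Richardson extrapolation on the trapezoidal column (denominator 4−1=3):
R_{2,1} = (4·0.64300 − 0.50811) / 3 = 0.68796
R_{3,1} = 0.67773 + (0.67773 − 0.64300)/3 = 0.68931
R_{3,2} = (16·0.68931 − 0.68796) / 15 = 0.68940

0.689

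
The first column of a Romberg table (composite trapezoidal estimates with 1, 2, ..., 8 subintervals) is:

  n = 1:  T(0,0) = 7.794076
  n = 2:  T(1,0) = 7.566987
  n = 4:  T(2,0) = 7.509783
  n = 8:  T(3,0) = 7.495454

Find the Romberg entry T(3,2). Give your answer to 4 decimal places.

Richardson extrapolation on the trapezoidal column (denominator 4−1=3):
T(2,1) = (4·7.509783 − 7.566987) / 3 = 7.490715
T(3,1) = 7.495454 + (7.495454 − 7.509783)/3 = 7.490678
T(3,2) = 7.490678 + (7.490678 − 7.490715)/15 = 7.490676

7.4907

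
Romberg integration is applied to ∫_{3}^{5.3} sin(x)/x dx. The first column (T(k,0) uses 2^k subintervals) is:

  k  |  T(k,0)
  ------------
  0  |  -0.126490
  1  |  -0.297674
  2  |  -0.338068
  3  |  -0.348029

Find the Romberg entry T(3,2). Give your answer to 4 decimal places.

-0.3513

Richardson extrapolation on the trapezoidal column (denominator 4−1=3):
T(2,1) = (4·(-0.338068) − (-0.297674)) / 3 = -0.351533
T(3,1) = -0.348029 + (-0.348029 − (-0.338068))/3 = -0.351349
T(3,2) = -0.351349 + (-0.351349 − (-0.351533))/15 = -0.351337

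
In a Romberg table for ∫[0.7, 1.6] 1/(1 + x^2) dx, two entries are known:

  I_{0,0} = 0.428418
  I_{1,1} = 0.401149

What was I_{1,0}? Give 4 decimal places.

From I_{1,1} = (4·I_{1,0} − I_{0,0})/3, solve for I_{1,0}:
4·I_{1,0} = 3·0.401149 + 0.428418 = 1.631865
I_{1,0} = 0.407966

0.4080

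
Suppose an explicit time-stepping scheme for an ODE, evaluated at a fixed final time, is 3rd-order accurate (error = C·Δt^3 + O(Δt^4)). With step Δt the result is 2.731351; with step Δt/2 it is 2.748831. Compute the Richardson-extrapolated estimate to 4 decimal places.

2.7513

Extrapolated value = (8·A(Δt/2) − A(Δt)) / (8 − 1)
= (8·2.748831 − 2.731351) / 7
= 19.259297 / 7 = 2.751328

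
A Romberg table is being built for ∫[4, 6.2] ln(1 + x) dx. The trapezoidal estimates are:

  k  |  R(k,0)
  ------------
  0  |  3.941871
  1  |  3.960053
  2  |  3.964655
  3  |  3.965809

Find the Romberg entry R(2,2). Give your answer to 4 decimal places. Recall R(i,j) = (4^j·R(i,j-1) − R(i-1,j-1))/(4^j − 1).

3.9662

Richardson extrapolation on the trapezoidal column (denominator 4−1=3):
R(1,1) = 3.960053 + (3.960053 − 3.941871)/3 = 3.966114
R(2,1) = (4·3.964655 − 3.960053) / 3 = 3.966189
R(2,2) = (16·3.966189 − 3.966114) / 15 = 3.966194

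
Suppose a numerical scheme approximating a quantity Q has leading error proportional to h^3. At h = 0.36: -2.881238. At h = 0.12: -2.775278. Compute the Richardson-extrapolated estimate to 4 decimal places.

The leading error scales as h^3; refining by a factor of 3 reduces it by 3^3 = 27.
Extrapolated value = (27·A(h/3) − A(h)) / (27 − 1)
= (27·(-2.775278) − (-2.881238)) / 26
= -72.051268 / 26 = -2.771203

-2.7712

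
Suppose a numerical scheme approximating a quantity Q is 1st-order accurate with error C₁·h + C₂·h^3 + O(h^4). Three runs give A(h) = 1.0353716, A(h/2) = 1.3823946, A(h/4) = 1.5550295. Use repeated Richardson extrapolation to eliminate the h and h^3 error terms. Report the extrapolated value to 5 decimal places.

First eliminate the h term (factor 2^1 = 2):
  B₁ = (2·1.3823946 − 1.0353716)/1 = 1.7294176
  B₂ = (2·1.5550295 − 1.3823946)/1 = 1.7276644
Then eliminate the h^3 term (factor 2^3 = 8):
  (8·1.7276644 − 1.7294176)/7 = 1.7274139

1.72741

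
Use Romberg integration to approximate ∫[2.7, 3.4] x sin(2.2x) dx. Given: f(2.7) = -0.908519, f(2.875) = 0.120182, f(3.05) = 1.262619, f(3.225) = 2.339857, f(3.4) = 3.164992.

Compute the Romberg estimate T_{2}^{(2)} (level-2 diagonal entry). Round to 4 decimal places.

0.8530

T_{0}^{(0)} (trapezoid, 1 panel, h=0.7000): 0.789766
T_{1}^{(0)} (trapezoid, 2 panels, h=0.3500): 0.836799
T_{2}^{(0)} (trapezoid, 4 panels, h=0.1750): 0.848907
T_{1}^{(1)} = 0.836799 + (0.836799 − 0.789766)/3 = 0.852477
T_{2}^{(1)} = 0.848907 + (0.848907 − 0.836799)/3 = 0.852943
T_{2}^{(2)} = 0.852943 + (0.852943 − 0.852477)/15 = 0.852974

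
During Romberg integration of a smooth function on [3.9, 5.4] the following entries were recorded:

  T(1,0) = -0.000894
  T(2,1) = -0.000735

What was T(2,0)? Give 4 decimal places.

-0.0008

From T(2,1) = (4·T(2,0) − T(1,0))/3, solve for T(2,0):
4·T(2,0) = 3·(-0.000735) + (-0.000894) = -0.003099
T(2,0) = -0.000775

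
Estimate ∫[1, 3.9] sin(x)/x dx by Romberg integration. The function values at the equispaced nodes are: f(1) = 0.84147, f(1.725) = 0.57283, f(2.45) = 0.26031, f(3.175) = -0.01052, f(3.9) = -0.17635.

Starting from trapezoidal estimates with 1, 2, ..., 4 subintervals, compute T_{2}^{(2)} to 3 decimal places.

T_{0}^{(0)} (trapezoid, 1 panel, h=2.9000): 0.96442
T_{1}^{(0)} (trapezoid, 2 panels, h=1.4500): 0.85966
T_{2}^{(0)} (trapezoid, 4 panels, h=0.7250): 0.83751
T_{1}^{(1)} = 0.85966 + (0.85966 − 0.96442)/3 = 0.82474
T_{2}^{(1)} = 0.83751 + (0.83751 − 0.85966)/3 = 0.83013
T_{2}^{(2)} = 0.83013 + (0.83013 − 0.82474)/15 = 0.83049

0.830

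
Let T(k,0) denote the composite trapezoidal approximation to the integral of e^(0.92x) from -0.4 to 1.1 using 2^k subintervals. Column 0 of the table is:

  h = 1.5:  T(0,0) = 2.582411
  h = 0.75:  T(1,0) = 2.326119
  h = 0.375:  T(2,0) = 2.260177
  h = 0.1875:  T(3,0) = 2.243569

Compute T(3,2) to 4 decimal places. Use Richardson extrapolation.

2.2380

Richardson extrapolation on the trapezoidal column (denominator 4−1=3):
T(2,1) = 2.260177 + (2.260177 − 2.326119)/3 = 2.238196
T(3,1) = (4·2.243569 − 2.260177) / 3 = 2.238033
T(3,2) = 2.238033 + (2.238033 − 2.238196)/15 = 2.238022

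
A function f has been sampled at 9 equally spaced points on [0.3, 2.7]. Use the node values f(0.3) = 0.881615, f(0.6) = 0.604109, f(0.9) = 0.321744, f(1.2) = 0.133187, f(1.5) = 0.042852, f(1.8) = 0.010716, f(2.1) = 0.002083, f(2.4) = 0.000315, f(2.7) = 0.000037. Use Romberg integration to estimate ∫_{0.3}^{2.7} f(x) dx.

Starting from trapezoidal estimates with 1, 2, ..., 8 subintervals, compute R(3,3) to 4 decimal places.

0.4615

R(0,0) (trapezoid, 1 panel, h=2.4000): 1.057982
R(1,0) (trapezoid, 2 panels, h=1.2000): 0.580414
R(2,0) (trapezoid, 4 panels, h=0.6000): 0.484503
R(3,0) (trapezoid, 8 panels, h=0.3000): 0.466750
R(1,1) = 0.580414 + (0.580414 − 1.057982)/3 = 0.421225
R(2,1) = 0.484503 + (0.484503 − 0.580414)/3 = 0.452533
R(3,1) = 0.466750 + (0.466750 − 0.484503)/3 = 0.460832
R(2,2) = 0.452533 + (0.452533 − 0.421225)/15 = 0.454620
R(3,2) = 0.460832 + (0.460832 − 0.452533)/15 = 0.461385
R(3,3) = 0.461385 + (0.461385 − 0.454620)/63 = 0.461492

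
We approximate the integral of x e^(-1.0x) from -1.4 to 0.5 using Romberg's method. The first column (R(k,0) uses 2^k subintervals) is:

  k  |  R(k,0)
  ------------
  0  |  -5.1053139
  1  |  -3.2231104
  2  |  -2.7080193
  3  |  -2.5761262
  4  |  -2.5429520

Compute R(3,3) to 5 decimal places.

-2.53188

R(1,1) = -3.2231104 + (-3.2231104 − (-5.1053139))/3 = -2.5957092
R(2,1) = (4·(-2.7080193) − (-3.2231104)) / 3 = -2.5363223
R(3,1) = -2.5761262 + (-2.5761262 − (-2.7080193))/3 = -2.5321618
R(2,2) = -2.5363223 + (-2.5363223 − (-2.5957092))/15 = -2.5323632
R(3,2) = -2.5321618 + (-2.5321618 − (-2.5363223))/15 = -2.5318844
R(3,3) = (64·(-2.5318844) − (-2.5323632)) / 63 = -2.5318768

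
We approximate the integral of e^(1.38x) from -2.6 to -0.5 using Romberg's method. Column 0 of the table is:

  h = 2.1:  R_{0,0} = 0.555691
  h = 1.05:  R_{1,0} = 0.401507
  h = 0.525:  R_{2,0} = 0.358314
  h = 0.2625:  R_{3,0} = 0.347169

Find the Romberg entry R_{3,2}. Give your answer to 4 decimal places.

0.3434

R_{2,1} = 0.358314 + (0.358314 − 0.401507)/3 = 0.343916
R_{3,1} = 0.347169 + (0.347169 − 0.358314)/3 = 0.343454
R_{3,2} = 0.343454 + (0.343454 − 0.343916)/15 = 0.343423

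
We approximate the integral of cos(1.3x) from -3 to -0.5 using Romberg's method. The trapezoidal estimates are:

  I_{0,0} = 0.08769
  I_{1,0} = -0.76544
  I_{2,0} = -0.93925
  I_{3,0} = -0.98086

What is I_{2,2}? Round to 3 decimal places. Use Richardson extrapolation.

-0.994

Richardson extrapolation on the trapezoidal column (denominator 4−1=3):
I_{1,1} = -0.76544 + (-0.76544 − 0.08769)/3 = -1.04982
I_{2,1} = -0.93925 + (-0.93925 − (-0.76544))/3 = -0.99719
I_{2,2} = (16·(-0.99719) − (-1.04982)) / 15 = -0.99368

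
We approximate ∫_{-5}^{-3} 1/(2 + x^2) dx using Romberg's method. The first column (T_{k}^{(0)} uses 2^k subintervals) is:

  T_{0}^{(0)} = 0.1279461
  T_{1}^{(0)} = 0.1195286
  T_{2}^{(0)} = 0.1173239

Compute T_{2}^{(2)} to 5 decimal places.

0.11658

T_{1}^{(1)} = (4·0.1195286 − 0.1279461) / 3 = 0.1167228
T_{2}^{(1)} = 0.1173239 + (0.1173239 − 0.1195286)/3 = 0.1165890
T_{2}^{(2)} = 0.1165890 + (0.1165890 − 0.1167228)/15 = 0.1165801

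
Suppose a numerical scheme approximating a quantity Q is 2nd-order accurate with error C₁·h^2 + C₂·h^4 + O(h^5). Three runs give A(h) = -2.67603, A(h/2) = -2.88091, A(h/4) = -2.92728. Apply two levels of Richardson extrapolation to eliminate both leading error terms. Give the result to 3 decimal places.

First eliminate the h^2 term (factor 2^2 = 4):
  B₁ = (4·(-2.88091) − (-2.67603))/3 = -2.94920
  B₂ = (4·(-2.92728) − (-2.88091))/3 = -2.94274
Then eliminate the h^4 term (factor 2^4 = 16):
  (16·(-2.94274) − (-2.94920))/15 = -2.94231

-2.942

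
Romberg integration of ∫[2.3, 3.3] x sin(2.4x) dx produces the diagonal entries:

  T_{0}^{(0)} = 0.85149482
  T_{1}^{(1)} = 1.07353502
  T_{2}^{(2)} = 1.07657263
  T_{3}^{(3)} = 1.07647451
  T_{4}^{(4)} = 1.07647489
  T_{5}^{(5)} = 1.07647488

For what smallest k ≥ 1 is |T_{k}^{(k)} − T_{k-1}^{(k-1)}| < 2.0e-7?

k = 5

|T_{1}^{(1)} − T_{0}^{(0)}| = 0.22204020 ≥ 2.0e-7
|T_{2}^{(2)} − T_{1}^{(1)}| = 0.00303761 ≥ 2.0e-7
|T_{3}^{(3)} − T_{2}^{(2)}| = 0.00009812 ≥ 2.0e-7
|T_{4}^{(4)} − T_{3}^{(3)}| = 0.00000038 ≥ 2.0e-7
|T_{5}^{(5)} − T_{4}^{(4)}| = 0.00000001 < 2.0e-7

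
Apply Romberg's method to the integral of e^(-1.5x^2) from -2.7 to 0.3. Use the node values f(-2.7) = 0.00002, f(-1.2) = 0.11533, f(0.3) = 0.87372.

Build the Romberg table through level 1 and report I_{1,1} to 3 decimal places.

I_{0,0} (trapezoid, 1 panel, h=3.0000): 1.31061
I_{1,0} (trapezoid, 2 panels, h=1.5000): 0.82830
I_{1,1} = 0.82830 + (0.82830 − 1.31061)/3 = 0.66753

0.668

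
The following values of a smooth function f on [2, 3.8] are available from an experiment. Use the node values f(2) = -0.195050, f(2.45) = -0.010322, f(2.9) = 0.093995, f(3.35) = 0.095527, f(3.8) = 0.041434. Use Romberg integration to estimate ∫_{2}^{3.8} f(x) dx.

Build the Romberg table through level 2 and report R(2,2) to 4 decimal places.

R(0,0) (trapezoid, 1 panel, h=1.8000): -0.138254
R(1,0) (trapezoid, 2 panels, h=0.9000): 0.015468
R(2,0) (trapezoid, 4 panels, h=0.4500): 0.046076
R(1,1) = 0.015468 + (0.015468 − (-0.138254))/3 = 0.066709
R(2,1) = 0.046076 + (0.046076 − 0.015468)/3 = 0.056279
R(2,2) = 0.056279 + (0.056279 − 0.066709)/15 = 0.055584

0.0556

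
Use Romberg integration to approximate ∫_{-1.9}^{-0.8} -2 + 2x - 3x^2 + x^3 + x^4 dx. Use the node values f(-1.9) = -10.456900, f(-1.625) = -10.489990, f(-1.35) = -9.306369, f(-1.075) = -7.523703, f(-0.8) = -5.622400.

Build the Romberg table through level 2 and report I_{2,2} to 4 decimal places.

I_{0,0} (trapezoid, 1 panel, h=1.1000): -8.843615
I_{1,0} (trapezoid, 2 panels, h=0.5500): -9.540310
I_{2,0} (trapezoid, 4 panels, h=0.2750): -9.723921
I_{1,1} = -9.540310 + (-9.540310 − (-8.843615))/3 = -9.772542
I_{2,1} = -9.723921 + (-9.723921 − (-9.540310))/3 = -9.785125
I_{2,2} = -9.785125 + (-9.785125 − (-9.772542))/15 = -9.785964

-9.7860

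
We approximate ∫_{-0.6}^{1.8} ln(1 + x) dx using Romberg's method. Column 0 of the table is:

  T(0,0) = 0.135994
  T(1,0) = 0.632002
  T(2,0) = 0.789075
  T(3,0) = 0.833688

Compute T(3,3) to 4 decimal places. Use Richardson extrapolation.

0.8491

Richardson extrapolation on the trapezoidal column (denominator 4−1=3):
T(1,1) = 0.632002 + (0.632002 − 0.135994)/3 = 0.797338
T(2,1) = (4·0.789075 − 0.632002) / 3 = 0.841433
T(3,1) = (4·0.833688 − 0.789075) / 3 = 0.848559
T(2,2) = 0.841433 + (0.841433 − 0.797338)/15 = 0.844373
T(3,2) = 0.848559 + (0.848559 − 0.841433)/15 = 0.849034
T(3,3) = 0.849034 + (0.849034 − 0.844373)/63 = 0.849108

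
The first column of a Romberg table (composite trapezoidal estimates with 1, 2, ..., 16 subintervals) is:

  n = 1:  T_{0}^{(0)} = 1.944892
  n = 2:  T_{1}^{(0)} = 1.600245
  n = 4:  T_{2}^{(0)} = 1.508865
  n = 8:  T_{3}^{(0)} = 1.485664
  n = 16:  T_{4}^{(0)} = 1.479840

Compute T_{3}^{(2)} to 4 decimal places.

1.4779

Richardson extrapolation on the trapezoidal column (denominator 4−1=3):
T_{2}^{(1)} = (4·1.508865 − 1.600245) / 3 = 1.478405
T_{3}^{(1)} = 1.485664 + (1.485664 − 1.508865)/3 = 1.477930
T_{3}^{(2)} = 1.477930 + (1.477930 − 1.478405)/15 = 1.477898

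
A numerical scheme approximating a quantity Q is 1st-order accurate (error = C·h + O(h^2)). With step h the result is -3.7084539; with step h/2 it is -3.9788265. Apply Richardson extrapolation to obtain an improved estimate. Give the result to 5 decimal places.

The leading error scales as h; refining by a factor of 2 reduces it by 2^1 = 2.
Extrapolated value = (2·A(h/2) − A(h)) / (2 − 1)
= (2·(-3.9788265) − (-3.7084539)) / 1
= -4.2491991 / 1 = -4.2491991

-4.24920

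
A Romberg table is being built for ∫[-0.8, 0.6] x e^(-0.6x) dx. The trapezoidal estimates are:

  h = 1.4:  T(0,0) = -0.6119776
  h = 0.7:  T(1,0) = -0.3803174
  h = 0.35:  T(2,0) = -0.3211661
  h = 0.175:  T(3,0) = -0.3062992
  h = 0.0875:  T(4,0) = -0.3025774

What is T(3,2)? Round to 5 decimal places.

-0.30134

T(2,1) = -0.3211661 + (-0.3211661 − (-0.3803174))/3 = -0.3014490
T(3,1) = (4·(-0.3062992) − (-0.3211661)) / 3 = -0.3013436
T(3,2) = -0.3013436 + (-0.3013436 − (-0.3014490))/15 = -0.3013366
(Column j=1 coincides with Simpson's rule on the same nodes.)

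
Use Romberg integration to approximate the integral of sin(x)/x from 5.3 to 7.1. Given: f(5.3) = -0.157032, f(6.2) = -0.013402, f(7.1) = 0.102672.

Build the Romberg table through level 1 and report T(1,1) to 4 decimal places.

T(0,0) (trapezoid, 1 panel, h=1.8000): -0.048924
T(1,0) (trapezoid, 2 panels, h=0.9000): -0.036524
T(1,1) = -0.036524 + (-0.036524 − (-0.048924))/3 = -0.032391

-0.0324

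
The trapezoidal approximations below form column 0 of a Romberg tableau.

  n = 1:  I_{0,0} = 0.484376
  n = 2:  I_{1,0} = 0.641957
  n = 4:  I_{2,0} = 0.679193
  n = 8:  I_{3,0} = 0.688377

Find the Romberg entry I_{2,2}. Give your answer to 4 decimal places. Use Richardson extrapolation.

0.6914

Richardson extrapolation on the trapezoidal column (denominator 4−1=3):
I_{1,1} = 0.641957 + (0.641957 − 0.484376)/3 = 0.694484
I_{2,1} = (4·0.679193 − 0.641957) / 3 = 0.691605
I_{2,2} = 0.691605 + (0.691605 − 0.694484)/15 = 0.691413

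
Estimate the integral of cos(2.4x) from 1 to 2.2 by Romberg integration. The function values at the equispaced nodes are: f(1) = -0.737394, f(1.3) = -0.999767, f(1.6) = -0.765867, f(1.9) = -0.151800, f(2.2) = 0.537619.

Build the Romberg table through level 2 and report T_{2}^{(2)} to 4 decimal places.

T_{0}^{(0)} (trapezoid, 1 panel, h=1.2000): -0.119865
T_{1}^{(0)} (trapezoid, 2 panels, h=0.6000): -0.519453
T_{2}^{(0)} (trapezoid, 4 panels, h=0.3000): -0.605196
T_{1}^{(1)} = -0.519453 + (-0.519453 − (-0.119865))/3 = -0.652649
T_{2}^{(1)} = -0.605196 + (-0.605196 − (-0.519453))/3 = -0.633777
T_{2}^{(2)} = -0.633777 + (-0.633777 − (-0.652649))/15 = -0.632519

-0.6325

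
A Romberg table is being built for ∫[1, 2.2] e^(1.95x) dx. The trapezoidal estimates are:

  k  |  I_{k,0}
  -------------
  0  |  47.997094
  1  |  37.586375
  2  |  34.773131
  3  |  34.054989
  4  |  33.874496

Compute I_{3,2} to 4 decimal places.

Richardson extrapolation on the trapezoidal column (denominator 4−1=3):
I_{2,1} = 34.773131 + (34.773131 − 37.586375)/3 = 33.835383
I_{3,1} = (4·34.054989 − 34.773131) / 3 = 33.815608
I_{3,2} = 33.815608 + (33.815608 − 33.835383)/15 = 33.814290
(Column j=1 coincides with Simpson's rule on the same nodes.)

33.8143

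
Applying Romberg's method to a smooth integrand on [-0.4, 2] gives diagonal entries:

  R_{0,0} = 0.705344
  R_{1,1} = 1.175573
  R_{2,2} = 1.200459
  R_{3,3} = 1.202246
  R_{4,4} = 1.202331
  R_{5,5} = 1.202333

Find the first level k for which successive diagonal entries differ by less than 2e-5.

k = 5

|R_{1,1} − R_{0,0}| = 0.470229 ≥ 2e-5
|R_{2,2} − R_{1,1}| = 0.024886 ≥ 2e-5
|R_{3,3} − R_{2,2}| = 0.001787 ≥ 2e-5
|R_{4,4} − R_{3,3}| = 0.000085 ≥ 2e-5
|R_{5,5} − R_{4,4}| = 0.000002 < 2e-5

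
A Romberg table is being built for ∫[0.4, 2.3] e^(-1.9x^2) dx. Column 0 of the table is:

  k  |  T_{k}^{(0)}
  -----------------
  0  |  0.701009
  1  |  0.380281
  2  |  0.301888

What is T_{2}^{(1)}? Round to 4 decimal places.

Richardson extrapolation on the trapezoidal column (denominator 4−1=3):
T_{2}^{(1)} = 0.301888 + (0.301888 − 0.380281)/3 = 0.275757

0.2758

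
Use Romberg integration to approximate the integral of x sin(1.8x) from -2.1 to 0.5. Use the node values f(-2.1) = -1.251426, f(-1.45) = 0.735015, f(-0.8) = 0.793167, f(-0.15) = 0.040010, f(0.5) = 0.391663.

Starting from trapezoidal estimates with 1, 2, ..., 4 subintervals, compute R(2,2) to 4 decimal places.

0.8176

R(0,0) (trapezoid, 1 panel, h=2.6000): -1.117692
R(1,0) (trapezoid, 2 panels, h=1.3000): 0.472271
R(2,0) (trapezoid, 4 panels, h=0.6500): 0.739902
R(1,1) = 0.472271 + (0.472271 − (-1.117692))/3 = 1.002259
R(2,1) = 0.739902 + (0.739902 − 0.472271)/3 = 0.829112
R(2,2) = 0.829112 + (0.829112 − 1.002259)/15 = 0.817569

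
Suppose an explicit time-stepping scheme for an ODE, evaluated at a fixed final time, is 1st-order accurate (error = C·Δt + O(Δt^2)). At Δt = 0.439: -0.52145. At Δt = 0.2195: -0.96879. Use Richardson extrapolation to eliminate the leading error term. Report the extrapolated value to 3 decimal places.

The leading error scales as Δt; refining by a factor of 2 reduces it by 2^1 = 2.
Extrapolated value = (2·A(Δt/2) − A(Δt)) / (2 − 1)
= (2·(-0.96879) − (-0.52145)) / 1
= -1.41613 / 1 = -1.41613

-1.416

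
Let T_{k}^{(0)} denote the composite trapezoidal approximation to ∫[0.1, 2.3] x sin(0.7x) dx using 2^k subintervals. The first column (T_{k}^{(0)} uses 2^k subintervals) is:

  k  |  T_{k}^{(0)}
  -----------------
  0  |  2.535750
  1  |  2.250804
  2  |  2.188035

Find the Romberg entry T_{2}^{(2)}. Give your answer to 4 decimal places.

2.1679

T_{1}^{(1)} = 2.250804 + (2.250804 − 2.535750)/3 = 2.155822
T_{2}^{(1)} = 2.188035 + (2.188035 − 2.250804)/3 = 2.167112
T_{2}^{(2)} = (16·2.167112 − 2.155822) / 15 = 2.167865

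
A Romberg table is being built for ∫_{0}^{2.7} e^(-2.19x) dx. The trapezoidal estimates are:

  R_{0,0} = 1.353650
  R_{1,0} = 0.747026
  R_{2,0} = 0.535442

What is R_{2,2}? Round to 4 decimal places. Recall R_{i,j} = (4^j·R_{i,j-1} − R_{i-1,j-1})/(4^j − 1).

R_{1,1} = (4·0.747026 − 1.353650) / 3 = 0.544818
R_{2,1} = (4·0.535442 − 0.747026) / 3 = 0.464914
R_{2,2} = 0.464914 + (0.464914 − 0.544818)/15 = 0.459587

0.4596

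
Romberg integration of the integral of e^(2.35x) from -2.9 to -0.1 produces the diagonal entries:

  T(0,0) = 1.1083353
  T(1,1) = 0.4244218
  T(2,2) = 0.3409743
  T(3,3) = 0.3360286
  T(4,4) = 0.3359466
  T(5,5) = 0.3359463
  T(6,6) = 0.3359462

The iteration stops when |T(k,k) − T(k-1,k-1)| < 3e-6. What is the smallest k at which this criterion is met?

k = 5

|T(1,1) − T(0,0)| = 0.6839135 ≥ 3e-6
|T(2,2) − T(1,1)| = 0.0834475 ≥ 3e-6
|T(3,3) − T(2,2)| = 0.0049457 ≥ 3e-6
|T(4,4) − T(3,3)| = 0.0000820 ≥ 3e-6
|T(5,5) − T(4,4)| = 0.0000003 < 3e-6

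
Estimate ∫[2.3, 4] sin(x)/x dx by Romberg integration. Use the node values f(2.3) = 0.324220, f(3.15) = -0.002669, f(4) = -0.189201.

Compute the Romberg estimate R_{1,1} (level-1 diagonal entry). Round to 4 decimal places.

0.0352

R_{0,0} (trapezoid, 1 panel, h=1.7000): 0.114766
R_{1,0} (trapezoid, 2 panels, h=0.8500): 0.055114
R_{1,1} = 0.055114 + (0.055114 − 0.114766)/3 = 0.035230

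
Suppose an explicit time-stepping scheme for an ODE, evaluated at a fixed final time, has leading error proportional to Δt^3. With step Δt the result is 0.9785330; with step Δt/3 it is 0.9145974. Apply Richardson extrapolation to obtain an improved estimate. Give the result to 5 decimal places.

0.91214

The leading error scales as Δt^3; refining by a factor of 3 reduces it by 3^3 = 27.
Extrapolated value = (27·A(Δt/3) − A(Δt)) / (27 − 1)
= (27·0.9145974 − 0.9785330) / 26
= 23.7155968 / 26 = 0.9121383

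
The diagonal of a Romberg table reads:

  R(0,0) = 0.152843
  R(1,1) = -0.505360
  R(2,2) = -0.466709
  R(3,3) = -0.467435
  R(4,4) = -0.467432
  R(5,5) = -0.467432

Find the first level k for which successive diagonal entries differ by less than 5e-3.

|R(1,1) − R(0,0)| = 0.658203 ≥ 5e-3
|R(2,2) − R(1,1)| = 0.038651 ≥ 5e-3
|R(3,3) − R(2,2)| = 0.000726 < 5e-3

k = 3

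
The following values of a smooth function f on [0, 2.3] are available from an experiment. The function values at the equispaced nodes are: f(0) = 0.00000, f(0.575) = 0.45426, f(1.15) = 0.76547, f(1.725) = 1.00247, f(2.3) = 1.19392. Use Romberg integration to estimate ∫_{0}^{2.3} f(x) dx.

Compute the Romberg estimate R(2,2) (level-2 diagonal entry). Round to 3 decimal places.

R(0,0) (trapezoid, 1 panel, h=2.3000): 1.37301
R(1,0) (trapezoid, 2 panels, h=1.1500): 1.56679
R(2,0) (trapezoid, 4 panels, h=0.5750): 1.62102
R(1,1) = 1.56679 + (1.56679 − 1.37301)/3 = 1.63138
R(2,1) = 1.62102 + (1.62102 − 1.56679)/3 = 1.63910
R(2,2) = 1.63910 + (1.63910 − 1.63138)/15 = 1.63961

1.640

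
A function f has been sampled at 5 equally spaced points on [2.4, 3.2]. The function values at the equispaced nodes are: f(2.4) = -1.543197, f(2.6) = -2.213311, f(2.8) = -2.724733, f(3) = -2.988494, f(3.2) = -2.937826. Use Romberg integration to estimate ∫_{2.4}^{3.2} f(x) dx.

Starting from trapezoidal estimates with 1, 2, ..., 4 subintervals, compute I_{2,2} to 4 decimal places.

-2.0491

I_{0,0} (trapezoid, 1 panel, h=0.8000): -1.792409
I_{1,0} (trapezoid, 2 panels, h=0.4000): -1.986098
I_{2,0} (trapezoid, 4 panels, h=0.2000): -2.033410
I_{1,1} = -1.986098 + (-1.986098 − (-1.792409))/3 = -2.050661
I_{2,1} = -2.033410 + (-2.033410 − (-1.986098))/3 = -2.049181
I_{2,2} = -2.049181 + (-2.049181 − (-2.050661))/15 = -2.049082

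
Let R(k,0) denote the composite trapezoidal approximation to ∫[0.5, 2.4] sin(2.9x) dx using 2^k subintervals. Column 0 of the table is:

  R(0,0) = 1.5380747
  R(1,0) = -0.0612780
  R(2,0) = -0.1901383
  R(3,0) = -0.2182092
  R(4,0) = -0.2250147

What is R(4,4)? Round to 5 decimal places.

Richardson extrapolation on the trapezoidal column (denominator 4−1=3):
R(1,1) = -0.0612780 + (-0.0612780 − 1.5380747)/3 = -0.5943956
R(2,1) = (4·(-0.1901383) − (-0.0612780)) / 3 = -0.2330917
R(3,1) = -0.2182092 + (-0.2182092 − (-0.1901383))/3 = -0.2275662
R(4,1) = (4·(-0.2250147) − (-0.2182092)) / 3 = -0.2272832
R(2,2) = -0.2330917 + (-0.2330917 − (-0.5943956))/15 = -0.2090048
R(3,2) = -0.2275662 + (-0.2275662 − (-0.2330917))/15 = -0.2271978
R(4,2) = -0.2272832 + (-0.2272832 − (-0.2275662))/15 = -0.2272643
R(3,3) = -0.2271978 + (-0.2271978 − (-0.2090048))/63 = -0.2274866
R(4,3) = (64·(-0.2272643) − (-0.2271978)) / 63 = -0.2272654
R(4,4) = (256·(-0.2272654) − (-0.2274866)) / 255 = -0.2272645
(Column j=1 coincides with Simpson's rule on the same nodes.)

-0.22726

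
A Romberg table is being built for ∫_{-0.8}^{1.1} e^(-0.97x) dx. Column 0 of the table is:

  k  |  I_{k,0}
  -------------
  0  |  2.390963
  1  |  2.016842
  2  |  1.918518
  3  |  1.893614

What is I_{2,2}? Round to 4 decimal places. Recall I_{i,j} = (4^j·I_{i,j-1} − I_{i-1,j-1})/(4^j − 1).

I_{1,1} = (4·2.016842 − 2.390963) / 3 = 1.892135
I_{2,1} = (4·1.918518 − 2.016842) / 3 = 1.885743
I_{2,2} = (16·1.885743 − 1.892135) / 15 = 1.885317
(Column j=1 coincides with Simpson's rule on the same nodes.)

1.8853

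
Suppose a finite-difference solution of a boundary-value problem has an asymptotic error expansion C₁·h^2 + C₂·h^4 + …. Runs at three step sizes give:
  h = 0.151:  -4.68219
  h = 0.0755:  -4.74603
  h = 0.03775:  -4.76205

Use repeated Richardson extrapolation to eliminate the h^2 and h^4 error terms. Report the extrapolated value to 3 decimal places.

First eliminate the h^2 term (factor 2^2 = 4):
  B₁ = (4·(-4.74603) − (-4.68219))/3 = -4.76731
  B₂ = (4·(-4.76205) − (-4.74603))/3 = -4.76739
Then eliminate the h^4 term (factor 2^4 = 16):
  (16·(-4.76739) − (-4.76731))/15 = -4.76740

-4.767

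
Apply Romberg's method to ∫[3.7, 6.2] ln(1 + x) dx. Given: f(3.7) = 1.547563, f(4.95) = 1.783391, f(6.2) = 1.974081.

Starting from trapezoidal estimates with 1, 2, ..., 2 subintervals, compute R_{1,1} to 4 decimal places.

4.4397

R_{0,0} (trapezoid, 1 panel, h=2.5000): 4.402055
R_{1,0} (trapezoid, 2 panels, h=1.2500): 4.430266
R_{1,1} = 4.430266 + (4.430266 − 4.402055)/3 = 4.439670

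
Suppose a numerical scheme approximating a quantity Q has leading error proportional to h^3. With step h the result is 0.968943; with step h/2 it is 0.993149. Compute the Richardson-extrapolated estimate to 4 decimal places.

0.9966

Extrapolated value = (8·A(h/2) − A(h)) / (8 − 1)
= (8·0.993149 − 0.968943) / 7
= 6.976249 / 7 = 0.996607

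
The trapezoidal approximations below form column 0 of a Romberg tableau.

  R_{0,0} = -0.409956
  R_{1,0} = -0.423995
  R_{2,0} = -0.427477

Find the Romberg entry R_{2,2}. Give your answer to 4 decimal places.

-0.4286

R_{1,1} = (4·(-0.423995) − (-0.409956)) / 3 = -0.428675
R_{2,1} = (4·(-0.427477) − (-0.423995)) / 3 = -0.428638
R_{2,2} = (16·(-0.428638) − (-0.428675)) / 15 = -0.428636
(Column j=1 coincides with Simpson's rule on the same nodes.)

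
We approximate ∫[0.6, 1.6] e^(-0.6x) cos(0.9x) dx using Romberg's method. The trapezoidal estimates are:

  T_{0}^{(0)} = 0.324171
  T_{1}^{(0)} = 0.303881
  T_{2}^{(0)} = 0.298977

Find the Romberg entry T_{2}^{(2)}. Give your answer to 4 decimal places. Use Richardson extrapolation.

0.2974

Richardson extrapolation on the trapezoidal column (denominator 4−1=3):
T_{1}^{(1)} = 0.303881 + (0.303881 − 0.324171)/3 = 0.297118
T_{2}^{(1)} = (4·0.298977 − 0.303881) / 3 = 0.297342
T_{2}^{(2)} = 0.297342 + (0.297342 − 0.297118)/15 = 0.297357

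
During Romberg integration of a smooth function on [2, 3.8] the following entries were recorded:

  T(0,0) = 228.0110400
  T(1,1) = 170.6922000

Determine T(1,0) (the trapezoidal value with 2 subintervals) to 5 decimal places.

From T(1,1) = (4·T(1,0) − T(0,0))/3, solve for T(1,0):
4·T(1,0) = 3·170.6922000 + 228.0110400 = 740.0876400
T(1,0) = 185.0219100

185.02191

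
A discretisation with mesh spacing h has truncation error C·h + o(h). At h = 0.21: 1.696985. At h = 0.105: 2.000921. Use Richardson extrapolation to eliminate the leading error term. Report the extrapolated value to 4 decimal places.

The leading error scales as h; refining by a factor of 2 reduces it by 2^1 = 2.
Extrapolated value = (2·A(h/2) − A(h)) / (2 − 1)
= (2·2.000921 − 1.696985) / 1
= 2.304857 / 1 = 2.304857

2.3049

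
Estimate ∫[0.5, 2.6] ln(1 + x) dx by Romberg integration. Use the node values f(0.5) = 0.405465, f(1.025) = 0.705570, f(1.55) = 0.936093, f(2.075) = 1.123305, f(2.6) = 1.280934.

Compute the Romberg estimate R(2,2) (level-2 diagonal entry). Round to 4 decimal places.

1.9031

R(0,0) (trapezoid, 1 panel, h=2.1000): 1.770719
R(1,0) (trapezoid, 2 panels, h=1.0500): 1.868257
R(2,0) (trapezoid, 4 panels, h=0.5250): 1.894288
R(1,1) = 1.868257 + (1.868257 − 1.770719)/3 = 1.900770
R(2,1) = 1.894288 + (1.894288 − 1.868257)/3 = 1.902965
R(2,2) = 1.902965 + (1.902965 − 1.900770)/15 = 1.903111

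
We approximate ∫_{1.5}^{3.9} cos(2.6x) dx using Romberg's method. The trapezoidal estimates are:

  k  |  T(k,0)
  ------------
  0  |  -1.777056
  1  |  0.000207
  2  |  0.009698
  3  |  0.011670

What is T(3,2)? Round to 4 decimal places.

0.0123

Richardson extrapolation on the trapezoidal column (denominator 4−1=3):
T(2,1) = (4·0.009698 − 0.000207) / 3 = 0.012862
T(3,1) = 0.011670 + (0.011670 − 0.009698)/3 = 0.012327
T(3,2) = (16·0.012327 − 0.012862) / 15 = 0.012291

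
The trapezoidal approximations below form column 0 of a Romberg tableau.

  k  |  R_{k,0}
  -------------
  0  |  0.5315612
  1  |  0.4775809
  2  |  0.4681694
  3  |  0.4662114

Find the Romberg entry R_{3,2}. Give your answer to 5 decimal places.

0.46559

Richardson extrapolation on the trapezoidal column (denominator 4−1=3):
R_{2,1} = (4·0.4681694 − 0.4775809) / 3 = 0.4650322
R_{3,1} = (4·0.4662114 − 0.4681694) / 3 = 0.4655587
R_{3,2} = 0.4655587 + (0.4655587 − 0.4650322)/15 = 0.4655938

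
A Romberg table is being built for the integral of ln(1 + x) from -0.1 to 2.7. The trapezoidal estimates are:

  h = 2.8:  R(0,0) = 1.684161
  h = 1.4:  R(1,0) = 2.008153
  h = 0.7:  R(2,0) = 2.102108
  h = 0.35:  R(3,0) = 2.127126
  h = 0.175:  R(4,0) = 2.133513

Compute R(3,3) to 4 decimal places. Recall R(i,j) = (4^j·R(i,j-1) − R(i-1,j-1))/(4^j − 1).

2.1356

Richardson extrapolation on the trapezoidal column (denominator 4−1=3):
R(1,1) = 2.008153 + (2.008153 − 1.684161)/3 = 2.116150
R(2,1) = (4·2.102108 − 2.008153) / 3 = 2.133426
R(3,1) = 2.127126 + (2.127126 − 2.102108)/3 = 2.135465
R(2,2) = (16·2.133426 − 2.116150) / 15 = 2.134578
R(3,2) = (16·2.135465 − 2.133426) / 15 = 2.135601
R(3,3) = 2.135601 + (2.135601 − 2.134578)/63 = 2.135617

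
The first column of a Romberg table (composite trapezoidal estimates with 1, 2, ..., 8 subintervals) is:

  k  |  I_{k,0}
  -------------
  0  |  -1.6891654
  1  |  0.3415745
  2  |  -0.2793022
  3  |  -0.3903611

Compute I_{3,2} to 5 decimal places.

Richardson extrapolation on the trapezoidal column (denominator 4−1=3):
I_{2,1} = -0.2793022 + (-0.2793022 − 0.3415745)/3 = -0.4862611
I_{3,1} = (4·(-0.3903611) − (-0.2793022)) / 3 = -0.4273807
I_{3,2} = -0.4273807 + (-0.4273807 − (-0.4862611))/15 = -0.4234553
(Column j=1 coincides with Simpson's rule on the same nodes.)

-0.42346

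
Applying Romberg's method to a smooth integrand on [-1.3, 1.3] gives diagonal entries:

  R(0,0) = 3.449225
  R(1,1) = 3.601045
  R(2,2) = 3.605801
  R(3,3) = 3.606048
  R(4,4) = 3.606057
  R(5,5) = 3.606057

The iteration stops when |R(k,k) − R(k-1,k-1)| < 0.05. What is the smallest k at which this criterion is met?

k = 2

|R(1,1) − R(0,0)| = 0.151820 ≥ 0.05
|R(2,2) − R(1,1)| = 0.004756 < 0.05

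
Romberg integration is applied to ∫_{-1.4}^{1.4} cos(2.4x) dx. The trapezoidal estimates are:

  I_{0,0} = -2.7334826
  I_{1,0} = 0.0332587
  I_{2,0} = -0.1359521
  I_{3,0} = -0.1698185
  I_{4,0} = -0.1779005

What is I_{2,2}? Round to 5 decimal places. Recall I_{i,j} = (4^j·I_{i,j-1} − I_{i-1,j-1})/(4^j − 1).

-0.26888

Richardson extrapolation on the trapezoidal column (denominator 4−1=3):
I_{1,1} = (4·0.0332587 − (-2.7334826)) / 3 = 0.9555058
I_{2,1} = -0.1359521 + (-0.1359521 − 0.0332587)/3 = -0.1923557
I_{2,2} = -0.1923557 + (-0.1923557 − 0.9555058)/15 = -0.2688798
(Column j=1 coincides with Simpson's rule on the same nodes.)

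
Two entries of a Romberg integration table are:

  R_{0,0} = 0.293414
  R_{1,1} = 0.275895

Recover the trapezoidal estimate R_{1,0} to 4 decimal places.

From R_{1,1} = (4·R_{1,0} − R_{0,0})/3, solve for R_{1,0}:
4·R_{1,0} = 3·0.275895 + 0.293414 = 1.121099
R_{1,0} = 0.280275

0.2803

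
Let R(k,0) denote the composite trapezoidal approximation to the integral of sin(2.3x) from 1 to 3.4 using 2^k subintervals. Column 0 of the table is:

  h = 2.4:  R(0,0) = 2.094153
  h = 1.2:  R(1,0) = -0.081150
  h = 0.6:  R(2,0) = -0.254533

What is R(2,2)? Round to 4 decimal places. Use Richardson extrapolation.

Richardson extrapolation on the trapezoidal column (denominator 4−1=3):
R(1,1) = (4·(-0.081150) − 2.094153) / 3 = -0.806251
R(2,1) = (4·(-0.254533) − (-0.081150)) / 3 = -0.312327
R(2,2) = -0.312327 + (-0.312327 − (-0.806251))/15 = -0.279399

-0.2794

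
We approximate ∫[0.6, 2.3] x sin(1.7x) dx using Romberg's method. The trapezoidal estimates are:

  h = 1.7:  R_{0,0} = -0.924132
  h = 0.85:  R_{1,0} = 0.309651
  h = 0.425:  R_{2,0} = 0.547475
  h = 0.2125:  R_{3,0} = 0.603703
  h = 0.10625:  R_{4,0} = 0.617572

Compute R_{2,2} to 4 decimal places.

Richardson extrapolation on the trapezoidal column (denominator 4−1=3):
R_{1,1} = (4·0.309651 − (-0.924132)) / 3 = 0.720912
R_{2,1} = (4·0.547475 − 0.309651) / 3 = 0.626750
R_{2,2} = 0.626750 + (0.626750 − 0.720912)/15 = 0.620473
(Column j=1 coincides with Simpson's rule on the same nodes.)

0.6205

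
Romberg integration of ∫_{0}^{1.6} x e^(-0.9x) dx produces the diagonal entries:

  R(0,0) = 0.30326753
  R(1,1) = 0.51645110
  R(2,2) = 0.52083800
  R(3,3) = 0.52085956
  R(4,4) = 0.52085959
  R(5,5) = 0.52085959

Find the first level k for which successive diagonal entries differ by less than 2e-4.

k = 3

|R(1,1) − R(0,0)| = 0.21318357 ≥ 2e-4
|R(2,2) − R(1,1)| = 0.00438690 ≥ 2e-4
|R(3,3) − R(2,2)| = 0.00002156 < 2e-4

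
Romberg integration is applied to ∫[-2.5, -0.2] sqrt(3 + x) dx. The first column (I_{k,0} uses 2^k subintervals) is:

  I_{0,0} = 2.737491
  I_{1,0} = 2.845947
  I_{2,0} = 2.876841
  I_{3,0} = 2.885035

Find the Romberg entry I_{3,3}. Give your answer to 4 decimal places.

Richardson extrapolation on the trapezoidal column (denominator 4−1=3):
I_{1,1} = (4·2.845947 − 2.737491) / 3 = 2.882099
I_{2,1} = 2.876841 + (2.876841 − 2.845947)/3 = 2.887139
I_{3,1} = 2.885035 + (2.885035 − 2.876841)/3 = 2.887766
I_{2,2} = (16·2.887139 − 2.882099) / 15 = 2.887475
I_{3,2} = (16·2.887766 − 2.887139) / 15 = 2.887808
I_{3,3} = (64·2.887808 − 2.887475) / 63 = 2.887813

2.8878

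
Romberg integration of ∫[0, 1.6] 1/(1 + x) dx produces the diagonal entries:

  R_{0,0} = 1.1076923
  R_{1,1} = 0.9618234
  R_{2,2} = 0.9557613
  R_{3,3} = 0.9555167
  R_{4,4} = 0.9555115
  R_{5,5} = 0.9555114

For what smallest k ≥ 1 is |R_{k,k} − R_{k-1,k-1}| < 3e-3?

k = 3

|R_{1,1} − R_{0,0}| = 0.1458689 ≥ 3e-3
|R_{2,2} − R_{1,1}| = 0.0060621 ≥ 3e-3
|R_{3,3} − R_{2,2}| = 0.0002446 < 3e-3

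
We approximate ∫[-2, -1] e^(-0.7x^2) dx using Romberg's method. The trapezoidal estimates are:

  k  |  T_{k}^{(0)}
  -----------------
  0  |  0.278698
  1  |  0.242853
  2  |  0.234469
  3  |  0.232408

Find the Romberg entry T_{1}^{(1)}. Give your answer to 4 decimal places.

Richardson extrapolation on the trapezoidal column (denominator 4−1=3):
T_{1}^{(1)} = (4·0.242853 − 0.278698) / 3 = 0.230905

0.2309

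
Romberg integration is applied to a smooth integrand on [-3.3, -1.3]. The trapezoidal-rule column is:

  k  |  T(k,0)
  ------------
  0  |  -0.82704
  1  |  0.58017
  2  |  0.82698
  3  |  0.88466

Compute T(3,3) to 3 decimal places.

T(1,1) = (4·0.58017 − (-0.82704)) / 3 = 1.04924
T(2,1) = (4·0.82698 − 0.58017) / 3 = 0.90925
T(3,1) = (4·0.88466 − 0.82698) / 3 = 0.90389
T(2,2) = 0.90925 + (0.90925 − 1.04924)/15 = 0.89992
T(3,2) = 0.90389 + (0.90389 − 0.90925)/15 = 0.90353
T(3,3) = 0.90353 + (0.90353 − 0.89992)/63 = 0.90359

0.904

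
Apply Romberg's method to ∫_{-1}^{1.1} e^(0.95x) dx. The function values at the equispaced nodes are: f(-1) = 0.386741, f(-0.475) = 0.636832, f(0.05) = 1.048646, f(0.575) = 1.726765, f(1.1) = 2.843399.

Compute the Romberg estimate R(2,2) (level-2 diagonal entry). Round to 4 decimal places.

R(0,0) (trapezoid, 1 panel, h=2.1000): 3.391647
R(1,0) (trapezoid, 2 panels, h=1.0500): 2.796902
R(2,0) (trapezoid, 4 panels, h=0.5250): 2.639339
R(1,1) = 2.796902 + (2.796902 − 3.391647)/3 = 2.598654
R(2,1) = 2.639339 + (2.639339 − 2.796902)/3 = 2.586818
R(2,2) = 2.586818 + (2.586818 − 2.598654)/15 = 2.586029

2.5860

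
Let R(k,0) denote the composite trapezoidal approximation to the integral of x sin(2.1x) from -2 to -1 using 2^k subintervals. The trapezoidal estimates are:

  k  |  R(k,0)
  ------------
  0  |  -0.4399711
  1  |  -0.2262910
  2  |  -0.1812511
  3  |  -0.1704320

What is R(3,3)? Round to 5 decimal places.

-0.16686

Richardson extrapolation on the trapezoidal column (denominator 4−1=3):
R(1,1) = (4·(-0.2262910) − (-0.4399711)) / 3 = -0.1550643
R(2,1) = -0.1812511 + (-0.1812511 − (-0.2262910))/3 = -0.1662378
R(3,1) = -0.1704320 + (-0.1704320 − (-0.1812511))/3 = -0.1668256
R(2,2) = (16·(-0.1662378) − (-0.1550643)) / 15 = -0.1669827
R(3,2) = -0.1668256 + (-0.1668256 − (-0.1662378))/15 = -0.1668648
R(3,3) = (64·(-0.1668648) − (-0.1669827)) / 63 = -0.1668629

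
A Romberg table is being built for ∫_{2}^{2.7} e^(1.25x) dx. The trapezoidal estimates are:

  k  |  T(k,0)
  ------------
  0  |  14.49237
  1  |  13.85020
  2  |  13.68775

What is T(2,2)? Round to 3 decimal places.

Richardson extrapolation on the trapezoidal column (denominator 4−1=3):
T(1,1) = (4·13.85020 − 14.49237) / 3 = 13.63614
T(2,1) = 13.68775 + (13.68775 − 13.85020)/3 = 13.63360
T(2,2) = (16·13.63360 − 13.63614) / 15 = 13.63343

13.633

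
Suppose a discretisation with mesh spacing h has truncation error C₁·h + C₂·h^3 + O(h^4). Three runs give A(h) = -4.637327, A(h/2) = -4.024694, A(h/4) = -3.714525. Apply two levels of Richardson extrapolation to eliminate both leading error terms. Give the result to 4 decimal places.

First eliminate the h term (factor 2^1 = 2):
  B₁ = (2·(-4.024694) − (-4.637327))/1 = -3.412061
  B₂ = (2·(-3.714525) − (-4.024694))/1 = -3.404356
Then eliminate the h^3 term (factor 2^3 = 8):
  (8·(-3.404356) − (-3.412061))/7 = -3.403255

-3.4033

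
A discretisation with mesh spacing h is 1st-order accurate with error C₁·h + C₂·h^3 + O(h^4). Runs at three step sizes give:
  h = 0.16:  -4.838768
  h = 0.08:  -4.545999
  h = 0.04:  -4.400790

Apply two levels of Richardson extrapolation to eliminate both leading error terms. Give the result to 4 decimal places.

-4.2559

First eliminate the h term (factor 2^1 = 2):
  B₁ = (2·(-4.545999) − (-4.838768))/1 = -4.253230
  B₂ = (2·(-4.400790) − (-4.545999))/1 = -4.255581
Then eliminate the h^3 term (factor 2^3 = 8):
  (8·(-4.255581) − (-4.253230))/7 = -4.255917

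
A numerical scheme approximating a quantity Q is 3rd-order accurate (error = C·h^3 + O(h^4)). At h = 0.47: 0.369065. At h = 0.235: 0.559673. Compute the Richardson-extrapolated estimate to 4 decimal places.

0.5869

Extrapolated value = (8·A(h/2) − A(h)) / (8 − 1)
= (8·0.559673 − 0.369065) / 7
= 4.108319 / 7 = 0.586903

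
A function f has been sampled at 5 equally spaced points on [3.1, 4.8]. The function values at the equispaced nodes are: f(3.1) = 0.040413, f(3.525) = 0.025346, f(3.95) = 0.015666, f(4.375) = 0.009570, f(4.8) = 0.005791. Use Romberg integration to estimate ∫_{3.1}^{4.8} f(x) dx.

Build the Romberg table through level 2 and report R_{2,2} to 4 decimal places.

0.0308

R_{0,0} (trapezoid, 1 panel, h=1.7000): 0.039273
R_{1,0} (trapezoid, 2 panels, h=0.8500): 0.032953
R_{2,0} (trapezoid, 4 panels, h=0.4250): 0.031316
R_{1,1} = 0.032953 + (0.032953 − 0.039273)/3 = 0.030846
R_{2,1} = 0.031316 + (0.031316 − 0.032953)/3 = 0.030770
R_{2,2} = 0.030770 + (0.030770 − 0.030846)/15 = 0.030765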